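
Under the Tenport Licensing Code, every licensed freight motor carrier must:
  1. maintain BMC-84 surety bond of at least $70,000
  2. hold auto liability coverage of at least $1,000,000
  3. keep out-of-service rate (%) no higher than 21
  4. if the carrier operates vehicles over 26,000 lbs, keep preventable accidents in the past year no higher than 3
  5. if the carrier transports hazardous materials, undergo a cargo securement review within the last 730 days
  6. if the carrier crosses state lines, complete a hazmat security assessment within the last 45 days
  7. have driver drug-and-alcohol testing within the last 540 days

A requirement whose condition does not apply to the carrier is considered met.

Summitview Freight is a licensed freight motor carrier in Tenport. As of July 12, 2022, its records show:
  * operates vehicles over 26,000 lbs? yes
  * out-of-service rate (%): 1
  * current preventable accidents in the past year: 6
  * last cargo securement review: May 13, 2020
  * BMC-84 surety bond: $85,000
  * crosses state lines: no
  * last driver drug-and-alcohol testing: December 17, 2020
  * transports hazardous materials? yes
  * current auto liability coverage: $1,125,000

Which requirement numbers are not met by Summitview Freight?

4, 5, 7

1. BMC-84 surety bond $85,000 ≥ $70,000 → met
2. auto liability coverage $1,125,000 ≥ $1,000,000 → met
3. out-of-service rate (%) 1 ≤ 21 → met
4. condition 'operates vehicles over 26,000 lbs' holds; preventable accidents in the past year 6 > 3 → not met
5. condition 'transports hazardous materials' holds; cargo securement review 790 days ago vs limit 730 → not met
6. condition 'crosses state lines' does not hold → requirement n/a → met
7. driver drug-and-alcohol testing 572 days ago vs limit 540 → not met
Not met: 4, 5, 7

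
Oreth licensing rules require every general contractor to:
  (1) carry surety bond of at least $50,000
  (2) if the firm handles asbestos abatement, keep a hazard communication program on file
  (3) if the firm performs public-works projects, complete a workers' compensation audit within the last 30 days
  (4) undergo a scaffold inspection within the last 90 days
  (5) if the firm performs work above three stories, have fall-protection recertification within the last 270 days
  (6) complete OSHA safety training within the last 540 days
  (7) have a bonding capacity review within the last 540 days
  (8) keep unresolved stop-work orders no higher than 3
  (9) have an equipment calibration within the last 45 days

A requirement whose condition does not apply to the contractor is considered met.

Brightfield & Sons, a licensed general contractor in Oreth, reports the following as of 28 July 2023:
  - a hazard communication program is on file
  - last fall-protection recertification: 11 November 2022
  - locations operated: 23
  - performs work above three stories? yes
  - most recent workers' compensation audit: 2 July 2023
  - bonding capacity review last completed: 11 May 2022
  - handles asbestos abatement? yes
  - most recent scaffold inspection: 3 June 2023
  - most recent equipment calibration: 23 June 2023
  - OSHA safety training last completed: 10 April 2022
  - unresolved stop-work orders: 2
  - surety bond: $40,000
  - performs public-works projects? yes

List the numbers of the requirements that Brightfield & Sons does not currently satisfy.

1. surety bond $40,000 < $50,000 → not met
2. condition 'handles asbestos abatement' holds; hazard communication program present → met
3. condition 'performs public-works projects' holds; workers' compensation audit 26 days ago vs limit 30 → met
4. scaffold inspection 55 days ago vs limit 90 → met
5. condition 'performs work above three stories' holds; fall-protection recertification 259 days ago vs limit 270 → met
6. OSHA safety training 474 days ago vs limit 540 → met
7. bonding capacity review 443 days ago vs limit 540 → met
8. unresolved stop-work orders 2 ≤ 3 → met
9. equipment calibration 35 days ago vs limit 45 → met
Not met: 1

1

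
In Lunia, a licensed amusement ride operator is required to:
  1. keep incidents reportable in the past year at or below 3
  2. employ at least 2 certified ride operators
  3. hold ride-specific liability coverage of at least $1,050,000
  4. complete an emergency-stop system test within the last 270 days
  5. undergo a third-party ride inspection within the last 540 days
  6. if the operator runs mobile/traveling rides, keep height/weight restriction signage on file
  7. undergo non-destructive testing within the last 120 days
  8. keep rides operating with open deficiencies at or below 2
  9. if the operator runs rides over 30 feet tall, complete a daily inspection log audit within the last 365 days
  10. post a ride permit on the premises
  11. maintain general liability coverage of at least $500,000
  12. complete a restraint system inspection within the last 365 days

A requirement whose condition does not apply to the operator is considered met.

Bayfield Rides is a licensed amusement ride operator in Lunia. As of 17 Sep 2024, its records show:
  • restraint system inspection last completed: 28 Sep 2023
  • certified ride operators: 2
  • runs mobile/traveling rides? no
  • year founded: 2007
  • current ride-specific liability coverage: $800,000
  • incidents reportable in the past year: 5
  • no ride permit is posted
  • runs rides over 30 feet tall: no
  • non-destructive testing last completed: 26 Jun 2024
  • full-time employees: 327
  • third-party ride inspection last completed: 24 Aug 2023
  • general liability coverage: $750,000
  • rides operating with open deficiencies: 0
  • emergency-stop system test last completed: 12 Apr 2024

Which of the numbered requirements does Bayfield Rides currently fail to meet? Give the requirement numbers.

1, 3, 10

1. incidents reportable in the past year 5 > 3 → not met
2. certified ride operators 2 ≥ 2 → met
3. ride-specific liability coverage $800,000 < $1,050,000 → not met
4. emergency-stop system test 158 days ago vs limit 270 → met
5. third-party ride inspection 390 days ago vs limit 540 → met
6. condition 'runs mobile/traveling rides' does not hold → requirement n/a → met
7. non-destructive testing 83 days ago vs limit 120 → met
8. rides operating with open deficiencies 0 ≤ 2 → met
9. condition 'runs rides over 30 feet tall' does not hold → requirement n/a → met
10. ride permit absent → not met
11. general liability coverage $750,000 ≥ $500,000 → met
12. restraint system inspection 355 days ago vs limit 365 → met
Not met: 1, 3, 10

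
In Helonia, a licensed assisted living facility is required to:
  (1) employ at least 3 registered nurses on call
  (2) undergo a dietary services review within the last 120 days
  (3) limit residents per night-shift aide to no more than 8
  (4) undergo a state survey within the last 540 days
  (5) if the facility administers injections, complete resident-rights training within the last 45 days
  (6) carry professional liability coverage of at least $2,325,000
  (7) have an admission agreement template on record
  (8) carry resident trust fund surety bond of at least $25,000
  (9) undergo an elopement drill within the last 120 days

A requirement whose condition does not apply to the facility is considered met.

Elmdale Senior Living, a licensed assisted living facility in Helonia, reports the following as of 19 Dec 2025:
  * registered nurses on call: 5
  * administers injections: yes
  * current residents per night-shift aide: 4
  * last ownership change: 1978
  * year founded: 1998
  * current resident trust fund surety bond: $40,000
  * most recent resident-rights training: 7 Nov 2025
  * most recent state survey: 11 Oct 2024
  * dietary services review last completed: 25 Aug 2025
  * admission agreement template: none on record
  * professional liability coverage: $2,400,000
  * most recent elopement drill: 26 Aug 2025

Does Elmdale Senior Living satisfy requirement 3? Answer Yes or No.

3. residents per night-shift aide 4 ≤ 8 → met

Yes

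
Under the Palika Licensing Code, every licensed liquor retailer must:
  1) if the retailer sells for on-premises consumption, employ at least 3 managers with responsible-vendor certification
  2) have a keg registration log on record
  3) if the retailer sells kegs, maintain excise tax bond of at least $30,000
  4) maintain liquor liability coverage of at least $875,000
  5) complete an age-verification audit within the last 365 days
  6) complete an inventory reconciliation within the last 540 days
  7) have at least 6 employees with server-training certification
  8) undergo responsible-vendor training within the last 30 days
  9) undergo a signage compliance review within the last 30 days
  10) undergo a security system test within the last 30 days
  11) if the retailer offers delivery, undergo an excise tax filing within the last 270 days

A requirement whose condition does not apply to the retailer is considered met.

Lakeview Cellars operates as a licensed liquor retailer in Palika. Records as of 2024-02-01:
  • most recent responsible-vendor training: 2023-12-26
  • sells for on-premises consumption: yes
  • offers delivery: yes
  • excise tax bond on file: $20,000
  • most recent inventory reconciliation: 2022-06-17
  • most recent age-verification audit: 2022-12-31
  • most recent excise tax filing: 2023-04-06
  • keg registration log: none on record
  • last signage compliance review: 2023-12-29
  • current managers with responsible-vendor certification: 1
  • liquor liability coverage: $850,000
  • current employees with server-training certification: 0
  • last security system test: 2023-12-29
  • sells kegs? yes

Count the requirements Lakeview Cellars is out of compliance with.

1. condition 'sells for on-premises consumption' holds; managers with responsible-vendor certification 1 < 3 → not met
2. keg registration log absent → not met
3. condition 'sells kegs' holds; excise tax bond $20,000 < $30,000 → not met
4. liquor liability coverage $850,000 < $875,000 → not met
5. age-verification audit 397 days ago vs limit 365 → not met
6. inventory reconciliation 594 days ago vs limit 540 → not met
7. employees with server-training certification 0 < 6 → not met
8. responsible-vendor training 37 days ago vs limit 30 → not met
9. signage compliance review 34 days ago vs limit 30 → not met
10. security system test 34 days ago vs limit 30 → not met
11. condition 'offers delivery' holds; excise tax filing 301 days ago vs limit 270 → not met
Not met: 11 of 11

11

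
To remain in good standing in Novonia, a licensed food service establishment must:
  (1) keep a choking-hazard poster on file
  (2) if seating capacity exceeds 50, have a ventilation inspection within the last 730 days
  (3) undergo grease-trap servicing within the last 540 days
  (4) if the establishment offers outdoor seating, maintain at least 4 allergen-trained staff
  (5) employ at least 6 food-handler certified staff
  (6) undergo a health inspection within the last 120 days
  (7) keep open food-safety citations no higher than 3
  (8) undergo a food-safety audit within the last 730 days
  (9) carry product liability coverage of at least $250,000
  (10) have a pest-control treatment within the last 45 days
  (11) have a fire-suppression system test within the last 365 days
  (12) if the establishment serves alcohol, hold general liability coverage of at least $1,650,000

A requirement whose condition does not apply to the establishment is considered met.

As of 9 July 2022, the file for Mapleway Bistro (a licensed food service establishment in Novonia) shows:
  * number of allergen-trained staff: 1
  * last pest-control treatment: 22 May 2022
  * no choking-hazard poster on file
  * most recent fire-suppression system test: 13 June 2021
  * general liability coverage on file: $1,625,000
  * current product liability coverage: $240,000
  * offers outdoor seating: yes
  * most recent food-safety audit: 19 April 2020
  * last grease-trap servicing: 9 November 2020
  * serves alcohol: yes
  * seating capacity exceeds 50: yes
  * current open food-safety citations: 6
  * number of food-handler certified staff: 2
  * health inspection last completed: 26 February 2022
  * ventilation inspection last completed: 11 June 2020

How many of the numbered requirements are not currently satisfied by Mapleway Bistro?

12

1. choking-hazard poster absent → not met
2. condition 'seating capacity exceeds 50' holds; ventilation inspection 758 days ago vs limit 730 → not met
3. grease-trap servicing 607 days ago vs limit 540 → not met
4. condition 'offers outdoor seating' holds; allergen-trained staff 1 < 4 → not met
5. food-handler certified staff 2 < 6 → not met
6. health inspection 133 days ago vs limit 120 → not met
7. open food-safety citations 6 > 3 → not met
8. food-safety audit 811 days ago vs limit 730 → not met
9. product liability coverage $240,000 < $250,000 → not met
10. pest-control treatment 48 days ago vs limit 45 → not met
11. fire-suppression system test 391 days ago vs limit 365 → not met
12. condition 'serves alcohol' holds; general liability coverage $1,625,000 < $1,650,000 → not met
Not met: 12 of 12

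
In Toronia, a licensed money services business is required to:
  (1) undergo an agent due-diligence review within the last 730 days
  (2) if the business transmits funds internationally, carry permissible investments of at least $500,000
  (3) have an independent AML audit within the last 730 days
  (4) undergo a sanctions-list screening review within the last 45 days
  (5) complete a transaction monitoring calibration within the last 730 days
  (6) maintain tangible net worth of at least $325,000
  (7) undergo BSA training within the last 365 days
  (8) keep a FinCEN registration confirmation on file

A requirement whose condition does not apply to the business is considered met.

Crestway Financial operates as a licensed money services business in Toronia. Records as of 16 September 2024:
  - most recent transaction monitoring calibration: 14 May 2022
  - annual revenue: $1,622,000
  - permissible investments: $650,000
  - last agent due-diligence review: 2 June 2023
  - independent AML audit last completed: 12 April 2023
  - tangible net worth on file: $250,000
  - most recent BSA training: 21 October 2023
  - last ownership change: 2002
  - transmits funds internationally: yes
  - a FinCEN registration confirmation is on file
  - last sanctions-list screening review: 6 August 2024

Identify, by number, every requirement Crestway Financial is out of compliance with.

5, 6

1. agent due-diligence review 472 days ago vs limit 730 → met
2. condition 'transmits funds internationally' holds; permissible investments $650,000 ≥ $500,000 → met
3. independent AML audit 523 days ago vs limit 730 → met
4. sanctions-list screening review 41 days ago vs limit 45 → met
5. transaction monitoring calibration 856 days ago vs limit 730 → not met
6. tangible net worth $250,000 < $325,000 → not met
7. BSA training 331 days ago vs limit 365 → met
8. FinCEN registration confirmation present → met
Not met: 5, 6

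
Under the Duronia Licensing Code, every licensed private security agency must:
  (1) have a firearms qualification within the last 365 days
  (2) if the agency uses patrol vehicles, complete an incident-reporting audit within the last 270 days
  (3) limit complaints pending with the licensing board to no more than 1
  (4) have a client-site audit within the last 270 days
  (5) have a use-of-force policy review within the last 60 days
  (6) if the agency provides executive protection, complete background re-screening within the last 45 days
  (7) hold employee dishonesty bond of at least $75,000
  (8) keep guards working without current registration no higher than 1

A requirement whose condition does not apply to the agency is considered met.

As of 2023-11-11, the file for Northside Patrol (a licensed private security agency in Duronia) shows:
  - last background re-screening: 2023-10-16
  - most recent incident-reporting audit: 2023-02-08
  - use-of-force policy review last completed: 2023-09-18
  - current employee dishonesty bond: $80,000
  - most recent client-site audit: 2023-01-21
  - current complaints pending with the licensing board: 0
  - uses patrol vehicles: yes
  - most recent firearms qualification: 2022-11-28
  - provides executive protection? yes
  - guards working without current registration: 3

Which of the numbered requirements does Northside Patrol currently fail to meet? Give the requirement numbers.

2, 4, 8

1. firearms qualification 348 days ago vs limit 365 → met
2. condition 'uses patrol vehicles' holds; incident-reporting audit 276 days ago vs limit 270 → not met
3. complaints pending with the licensing board 0 ≤ 1 → met
4. client-site audit 294 days ago vs limit 270 → not met
5. use-of-force policy review 54 days ago vs limit 60 → met
6. condition 'provides executive protection' holds; background re-screening 26 days ago vs limit 45 → met
7. employee dishonesty bond $80,000 ≥ $75,000 → met
8. guards working without current registration 3 > 1 → not met
Not met: 2, 4, 8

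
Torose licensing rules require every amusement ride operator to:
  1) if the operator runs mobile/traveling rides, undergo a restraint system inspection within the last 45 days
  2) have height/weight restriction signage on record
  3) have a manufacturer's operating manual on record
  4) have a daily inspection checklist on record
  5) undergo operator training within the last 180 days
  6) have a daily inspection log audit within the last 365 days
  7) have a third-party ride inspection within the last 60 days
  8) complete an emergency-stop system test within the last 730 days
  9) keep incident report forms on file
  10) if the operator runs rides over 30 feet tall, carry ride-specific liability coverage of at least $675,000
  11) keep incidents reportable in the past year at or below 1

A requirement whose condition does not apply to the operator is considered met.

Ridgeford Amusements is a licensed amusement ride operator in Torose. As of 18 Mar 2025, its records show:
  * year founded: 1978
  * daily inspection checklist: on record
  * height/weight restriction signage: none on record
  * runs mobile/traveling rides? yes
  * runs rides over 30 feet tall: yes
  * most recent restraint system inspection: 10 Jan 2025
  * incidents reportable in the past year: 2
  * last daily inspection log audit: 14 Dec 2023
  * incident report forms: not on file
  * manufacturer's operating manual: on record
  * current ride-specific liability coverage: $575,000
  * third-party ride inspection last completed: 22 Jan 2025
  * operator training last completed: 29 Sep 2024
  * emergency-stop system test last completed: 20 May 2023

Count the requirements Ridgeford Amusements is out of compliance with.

6

1. condition 'runs mobile/traveling rides' holds; restraint system inspection 67 days ago vs limit 45 → not met
2. height/weight restriction signage absent → not met
3. manufacturer's operating manual present → met
4. daily inspection checklist present → met
5. operator training 170 days ago vs limit 180 → met
6. daily inspection log audit 460 days ago vs limit 365 → not met
7. third-party ride inspection 55 days ago vs limit 60 → met
8. emergency-stop system test 668 days ago vs limit 730 → met
9. incident report forms absent → not met
10. condition 'runs rides over 30 feet tall' holds; ride-specific liability coverage $575,000 < $675,000 → not met
11. incidents reportable in the past year 2 > 1 → not met
Not met: 6 of 11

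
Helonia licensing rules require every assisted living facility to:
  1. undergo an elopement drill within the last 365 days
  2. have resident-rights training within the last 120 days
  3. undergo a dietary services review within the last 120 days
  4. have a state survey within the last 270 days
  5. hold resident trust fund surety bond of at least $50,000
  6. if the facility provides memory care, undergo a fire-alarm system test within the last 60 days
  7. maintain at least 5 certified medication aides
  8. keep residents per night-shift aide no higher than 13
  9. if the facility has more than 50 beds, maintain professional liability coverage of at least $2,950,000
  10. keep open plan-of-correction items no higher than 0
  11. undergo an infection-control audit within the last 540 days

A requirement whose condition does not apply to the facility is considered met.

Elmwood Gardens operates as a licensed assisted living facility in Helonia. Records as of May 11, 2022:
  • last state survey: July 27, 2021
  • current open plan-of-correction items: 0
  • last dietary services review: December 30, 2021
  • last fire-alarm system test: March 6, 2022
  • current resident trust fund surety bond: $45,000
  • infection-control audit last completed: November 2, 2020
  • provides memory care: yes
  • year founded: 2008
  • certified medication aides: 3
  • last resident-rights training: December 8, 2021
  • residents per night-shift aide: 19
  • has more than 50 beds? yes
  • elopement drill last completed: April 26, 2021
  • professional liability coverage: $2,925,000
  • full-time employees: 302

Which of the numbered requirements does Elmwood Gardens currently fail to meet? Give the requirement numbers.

1, 2, 3, 4, 5, 6, 7, 8, 9, 11

1. elopement drill 380 days ago vs limit 365 → not met
2. resident-rights training 154 days ago vs limit 120 → not met
3. dietary services review 132 days ago vs limit 120 → not met
4. state survey 288 days ago vs limit 270 → not met
5. resident trust fund surety bond $45,000 < $50,000 → not met
6. condition 'provides memory care' holds; fire-alarm system test 66 days ago vs limit 60 → not met
7. certified medication aides 3 < 5 → not met
8. residents per night-shift aide 19 > 13 → not met
9. condition 'has more than 50 beds' holds; professional liability coverage $2,925,000 < $2,950,000 → not met
10. open plan-of-correction items 0 ≤ 0 → met
11. infection-control audit 555 days ago vs limit 540 → not met
Not met: 1, 2, 3, 4, 5, 6, 7, 8, 9, 11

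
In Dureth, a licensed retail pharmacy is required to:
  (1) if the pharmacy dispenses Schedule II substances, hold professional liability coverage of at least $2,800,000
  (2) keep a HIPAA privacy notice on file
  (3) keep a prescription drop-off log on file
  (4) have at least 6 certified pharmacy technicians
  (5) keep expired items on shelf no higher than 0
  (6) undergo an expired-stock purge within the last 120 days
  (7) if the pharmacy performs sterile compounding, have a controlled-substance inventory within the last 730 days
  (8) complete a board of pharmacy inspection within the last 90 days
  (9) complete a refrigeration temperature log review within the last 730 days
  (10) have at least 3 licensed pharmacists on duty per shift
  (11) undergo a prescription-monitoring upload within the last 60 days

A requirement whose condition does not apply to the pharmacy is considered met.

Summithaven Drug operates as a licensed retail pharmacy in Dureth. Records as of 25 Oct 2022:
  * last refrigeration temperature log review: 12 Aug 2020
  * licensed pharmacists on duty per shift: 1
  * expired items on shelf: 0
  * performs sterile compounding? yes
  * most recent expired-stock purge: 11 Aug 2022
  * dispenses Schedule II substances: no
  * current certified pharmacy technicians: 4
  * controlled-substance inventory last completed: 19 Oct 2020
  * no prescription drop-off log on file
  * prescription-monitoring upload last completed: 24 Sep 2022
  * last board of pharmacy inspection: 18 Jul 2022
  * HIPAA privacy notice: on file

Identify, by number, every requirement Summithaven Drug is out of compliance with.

3, 4, 7, 8, 9, 10

1. condition 'dispenses Schedule II substances' does not hold → requirement n/a → met
2. HIPAA privacy notice present → met
3. prescription drop-off log absent → not met
4. certified pharmacy technicians 4 < 6 → not met
5. expired items on shelf 0 ≤ 0 → met
6. expired-stock purge 75 days ago vs limit 120 → met
7. condition 'performs sterile compounding' holds; controlled-substance inventory 736 days ago vs limit 730 → not met
8. board of pharmacy inspection 99 days ago vs limit 90 → not met
9. refrigeration temperature log review 804 days ago vs limit 730 → not met
10. licensed pharmacists on duty per shift 1 < 3 → not met
11. prescription-monitoring upload 31 days ago vs limit 60 → met
Not met: 3, 4, 7, 8, 9, 10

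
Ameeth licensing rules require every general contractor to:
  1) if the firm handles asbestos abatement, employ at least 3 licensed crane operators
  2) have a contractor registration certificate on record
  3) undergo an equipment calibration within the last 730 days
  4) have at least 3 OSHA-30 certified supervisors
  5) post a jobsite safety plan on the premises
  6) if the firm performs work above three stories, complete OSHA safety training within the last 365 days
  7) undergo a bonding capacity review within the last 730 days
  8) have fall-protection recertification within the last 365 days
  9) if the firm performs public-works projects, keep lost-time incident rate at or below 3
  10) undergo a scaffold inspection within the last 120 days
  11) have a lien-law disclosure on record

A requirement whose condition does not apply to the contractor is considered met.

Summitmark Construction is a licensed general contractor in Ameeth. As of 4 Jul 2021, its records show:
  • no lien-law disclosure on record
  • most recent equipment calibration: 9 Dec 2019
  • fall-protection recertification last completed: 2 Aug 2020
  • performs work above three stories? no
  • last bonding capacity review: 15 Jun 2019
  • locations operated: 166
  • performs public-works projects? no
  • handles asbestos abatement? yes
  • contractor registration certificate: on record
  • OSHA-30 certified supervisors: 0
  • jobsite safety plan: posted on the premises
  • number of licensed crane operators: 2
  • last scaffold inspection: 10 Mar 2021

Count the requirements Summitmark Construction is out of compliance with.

4

1. condition 'handles asbestos abatement' holds; licensed crane operators 2 < 3 → not met
2. contractor registration certificate present → met
3. equipment calibration 573 days ago vs limit 730 → met
4. OSHA-30 certified supervisors 0 < 3 → not met
5. jobsite safety plan present → met
6. condition 'performs work above three stories' does not hold → requirement n/a → met
7. bonding capacity review 750 days ago vs limit 730 → not met
8. fall-protection recertification 336 days ago vs limit 365 → met
9. condition 'performs public-works projects' does not hold → requirement n/a → met
10. scaffold inspection 116 days ago vs limit 120 → met
11. lien-law disclosure absent → not met
Not met: 4 of 11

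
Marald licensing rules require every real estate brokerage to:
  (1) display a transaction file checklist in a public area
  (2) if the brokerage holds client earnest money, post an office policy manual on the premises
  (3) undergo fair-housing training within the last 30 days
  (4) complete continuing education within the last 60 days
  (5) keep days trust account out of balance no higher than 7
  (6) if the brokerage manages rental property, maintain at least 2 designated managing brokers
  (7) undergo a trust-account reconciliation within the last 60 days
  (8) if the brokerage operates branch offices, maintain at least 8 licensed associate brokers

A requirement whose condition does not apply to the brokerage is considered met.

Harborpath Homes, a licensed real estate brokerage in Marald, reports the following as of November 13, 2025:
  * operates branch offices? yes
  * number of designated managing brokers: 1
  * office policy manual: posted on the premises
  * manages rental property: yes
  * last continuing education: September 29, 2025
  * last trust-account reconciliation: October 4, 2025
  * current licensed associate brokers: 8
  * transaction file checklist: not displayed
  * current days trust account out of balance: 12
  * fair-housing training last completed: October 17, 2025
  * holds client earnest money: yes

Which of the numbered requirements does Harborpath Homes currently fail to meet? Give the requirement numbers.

1. transaction file checklist absent → not met
2. condition 'holds client earnest money' holds; office policy manual present → met
3. fair-housing training 27 days ago vs limit 30 → met
4. continuing education 45 days ago vs limit 60 → met
5. days trust account out of balance 12 > 7 → not met
6. condition 'manages rental property' holds; designated managing brokers 1 < 2 → not met
7. trust-account reconciliation 40 days ago vs limit 60 → met
8. condition 'operates branch offices' holds; licensed associate brokers 8 ≥ 8 → met
Not met: 1, 5, 6

1, 5, 6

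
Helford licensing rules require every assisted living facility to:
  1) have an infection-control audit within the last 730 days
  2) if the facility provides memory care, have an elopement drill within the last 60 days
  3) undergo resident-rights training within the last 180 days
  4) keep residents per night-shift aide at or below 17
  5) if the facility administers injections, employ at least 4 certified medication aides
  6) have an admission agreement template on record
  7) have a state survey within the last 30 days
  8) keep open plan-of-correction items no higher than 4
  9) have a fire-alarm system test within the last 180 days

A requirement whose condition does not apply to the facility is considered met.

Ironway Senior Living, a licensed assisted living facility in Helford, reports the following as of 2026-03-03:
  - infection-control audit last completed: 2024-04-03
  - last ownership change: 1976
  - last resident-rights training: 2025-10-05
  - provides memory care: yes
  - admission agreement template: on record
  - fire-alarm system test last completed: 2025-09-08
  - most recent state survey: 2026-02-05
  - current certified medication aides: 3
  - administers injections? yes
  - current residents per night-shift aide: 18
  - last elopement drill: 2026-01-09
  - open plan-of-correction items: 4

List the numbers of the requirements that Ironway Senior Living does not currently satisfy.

1. infection-control audit 699 days ago vs limit 730 → met
2. condition 'provides memory care' holds; elopement drill 53 days ago vs limit 60 → met
3. resident-rights training 149 days ago vs limit 180 → met
4. residents per night-shift aide 18 > 17 → not met
5. condition 'administers injections' holds; certified medication aides 3 < 4 → not met
6. admission agreement template present → met
7. state survey 26 days ago vs limit 30 → met
8. open plan-of-correction items 4 ≤ 4 → met
9. fire-alarm system test 176 days ago vs limit 180 → met
Not met: 4, 5

4, 5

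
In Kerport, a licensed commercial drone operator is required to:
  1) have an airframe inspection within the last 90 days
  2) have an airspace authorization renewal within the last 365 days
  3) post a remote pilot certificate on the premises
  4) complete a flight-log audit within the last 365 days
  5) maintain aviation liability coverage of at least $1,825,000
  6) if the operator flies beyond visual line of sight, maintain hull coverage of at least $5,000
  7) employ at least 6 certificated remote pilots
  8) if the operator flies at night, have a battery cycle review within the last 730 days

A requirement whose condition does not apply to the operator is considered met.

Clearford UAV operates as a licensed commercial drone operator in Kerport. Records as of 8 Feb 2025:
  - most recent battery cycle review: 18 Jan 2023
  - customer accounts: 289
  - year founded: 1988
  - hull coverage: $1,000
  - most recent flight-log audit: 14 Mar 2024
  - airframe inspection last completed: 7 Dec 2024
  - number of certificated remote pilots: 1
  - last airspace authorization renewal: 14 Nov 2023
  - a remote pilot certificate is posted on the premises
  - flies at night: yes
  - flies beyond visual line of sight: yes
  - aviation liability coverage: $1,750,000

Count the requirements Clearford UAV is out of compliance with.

5

1. airframe inspection 63 days ago vs limit 90 → met
2. airspace authorization renewal 452 days ago vs limit 365 → not met
3. remote pilot certificate present → met
4. flight-log audit 331 days ago vs limit 365 → met
5. aviation liability coverage $1,750,000 < $1,825,000 → not met
6. condition 'flies beyond visual line of sight' holds; hull coverage $1,000 < $5,000 → not met
7. certificated remote pilots 1 < 6 → not met
8. condition 'flies at night' holds; battery cycle review 752 days ago vs limit 730 → not met
Not met: 5 of 8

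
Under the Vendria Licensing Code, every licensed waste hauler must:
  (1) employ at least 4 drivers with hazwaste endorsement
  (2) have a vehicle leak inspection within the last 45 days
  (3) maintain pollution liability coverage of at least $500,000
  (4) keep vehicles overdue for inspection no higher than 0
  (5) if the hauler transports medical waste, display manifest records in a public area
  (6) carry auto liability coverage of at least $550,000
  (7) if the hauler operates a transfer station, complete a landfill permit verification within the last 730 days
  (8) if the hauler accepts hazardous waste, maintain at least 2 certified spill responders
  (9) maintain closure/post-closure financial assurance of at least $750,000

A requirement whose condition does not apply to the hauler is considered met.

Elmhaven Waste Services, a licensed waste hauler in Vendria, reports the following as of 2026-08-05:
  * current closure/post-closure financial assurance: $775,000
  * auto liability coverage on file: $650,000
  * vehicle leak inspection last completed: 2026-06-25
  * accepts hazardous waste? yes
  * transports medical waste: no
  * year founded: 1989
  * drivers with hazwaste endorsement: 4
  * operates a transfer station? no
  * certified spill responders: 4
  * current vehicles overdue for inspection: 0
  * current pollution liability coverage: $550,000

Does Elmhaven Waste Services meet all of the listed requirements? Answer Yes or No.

Yes

1. drivers with hazwaste endorsement 4 ≥ 4 → met
2. vehicle leak inspection 41 days ago vs limit 45 → met
3. pollution liability coverage $550,000 ≥ $500,000 → met
4. vehicles overdue for inspection 0 ≤ 0 → met
5. condition 'transports medical waste' does not hold → requirement n/a → met
6. auto liability coverage $650,000 ≥ $550,000 → met
7. condition 'operates a transfer station' does not hold → requirement n/a → met
8. condition 'accepts hazardous waste' holds; certified spill responders 4 ≥ 2 → met
9. closure/post-closure financial assurance $775,000 ≥ $750,000 → met
All met.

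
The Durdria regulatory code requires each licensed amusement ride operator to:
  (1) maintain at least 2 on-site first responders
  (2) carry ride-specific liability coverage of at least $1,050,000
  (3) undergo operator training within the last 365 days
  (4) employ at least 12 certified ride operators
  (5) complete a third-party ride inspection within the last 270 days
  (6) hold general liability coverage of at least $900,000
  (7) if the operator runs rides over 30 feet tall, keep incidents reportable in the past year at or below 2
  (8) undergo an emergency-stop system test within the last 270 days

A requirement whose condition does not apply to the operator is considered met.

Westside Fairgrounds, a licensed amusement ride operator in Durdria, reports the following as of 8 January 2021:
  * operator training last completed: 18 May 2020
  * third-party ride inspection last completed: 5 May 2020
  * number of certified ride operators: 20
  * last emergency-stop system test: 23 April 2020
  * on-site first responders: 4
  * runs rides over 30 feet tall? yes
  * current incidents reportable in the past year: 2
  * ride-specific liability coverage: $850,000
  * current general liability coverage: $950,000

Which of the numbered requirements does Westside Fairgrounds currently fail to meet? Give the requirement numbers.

1. on-site first responders 4 ≥ 2 → met
2. ride-specific liability coverage $850,000 < $1,050,000 → not met
3. operator training 235 days ago vs limit 365 → met
4. certified ride operators 20 ≥ 12 → met
5. third-party ride inspection 248 days ago vs limit 270 → met
6. general liability coverage $950,000 ≥ $900,000 → met
7. condition 'runs rides over 30 feet tall' holds; incidents reportable in the past year 2 ≤ 2 → met
8. emergency-stop system test 260 days ago vs limit 270 → met
Not met: 2

2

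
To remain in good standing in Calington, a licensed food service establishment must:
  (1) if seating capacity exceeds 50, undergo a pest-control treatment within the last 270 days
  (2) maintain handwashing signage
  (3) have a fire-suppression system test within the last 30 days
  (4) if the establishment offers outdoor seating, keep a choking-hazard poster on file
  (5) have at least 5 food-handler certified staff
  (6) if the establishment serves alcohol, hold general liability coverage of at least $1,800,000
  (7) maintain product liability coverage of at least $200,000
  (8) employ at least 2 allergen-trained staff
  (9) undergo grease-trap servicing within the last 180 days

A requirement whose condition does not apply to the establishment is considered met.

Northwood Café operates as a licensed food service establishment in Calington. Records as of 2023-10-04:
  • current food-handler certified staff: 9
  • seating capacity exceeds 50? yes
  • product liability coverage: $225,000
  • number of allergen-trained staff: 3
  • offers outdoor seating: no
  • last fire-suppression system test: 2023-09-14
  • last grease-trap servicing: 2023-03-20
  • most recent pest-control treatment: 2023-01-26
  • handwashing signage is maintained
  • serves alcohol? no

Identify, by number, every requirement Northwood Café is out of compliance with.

1. condition 'seating capacity exceeds 50' holds; pest-control treatment 251 days ago vs limit 270 → met
2. handwashing signage present → met
3. fire-suppression system test 20 days ago vs limit 30 → met
4. condition 'offers outdoor seating' does not hold → requirement n/a → met
5. food-handler certified staff 9 ≥ 5 → met
6. condition 'serves alcohol' does not hold → requirement n/a → met
7. product liability coverage $225,000 ≥ $200,000 → met
8. allergen-trained staff 3 ≥ 2 → met
9. grease-trap servicing 198 days ago vs limit 180 → not met
Not met: 9

9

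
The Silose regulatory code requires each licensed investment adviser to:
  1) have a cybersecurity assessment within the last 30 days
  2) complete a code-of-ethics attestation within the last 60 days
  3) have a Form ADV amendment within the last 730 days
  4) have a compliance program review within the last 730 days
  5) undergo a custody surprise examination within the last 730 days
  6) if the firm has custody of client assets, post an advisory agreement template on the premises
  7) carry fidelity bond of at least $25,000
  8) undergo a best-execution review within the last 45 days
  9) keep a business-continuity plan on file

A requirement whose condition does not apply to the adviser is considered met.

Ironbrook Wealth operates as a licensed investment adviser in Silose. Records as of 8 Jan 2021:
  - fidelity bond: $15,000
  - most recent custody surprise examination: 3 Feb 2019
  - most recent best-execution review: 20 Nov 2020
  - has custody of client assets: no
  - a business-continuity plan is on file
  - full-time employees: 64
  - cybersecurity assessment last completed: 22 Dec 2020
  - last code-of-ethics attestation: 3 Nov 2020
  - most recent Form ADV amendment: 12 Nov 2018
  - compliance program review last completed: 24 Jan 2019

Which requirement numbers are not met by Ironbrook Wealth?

2, 3, 7, 8

1. cybersecurity assessment 17 days ago vs limit 30 → met
2. code-of-ethics attestation 66 days ago vs limit 60 → not met
3. Form ADV amendment 788 days ago vs limit 730 → not met
4. compliance program review 715 days ago vs limit 730 → met
5. custody surprise examination 705 days ago vs limit 730 → met
6. condition 'has custody of client assets' does not hold → requirement n/a → met
7. fidelity bond $15,000 < $25,000 → not met
8. best-execution review 49 days ago vs limit 45 → not met
9. business-continuity plan present → met
Not met: 2, 3, 7, 8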